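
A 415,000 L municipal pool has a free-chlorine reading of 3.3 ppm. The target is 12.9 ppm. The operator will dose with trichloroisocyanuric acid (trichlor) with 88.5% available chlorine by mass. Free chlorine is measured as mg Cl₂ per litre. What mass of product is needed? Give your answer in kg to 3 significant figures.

4.50 kg

Chlorine deficit: 12.9 − 3.3 = 9.6 ppm = 9.6 mg/L as Cl₂.
Cl₂ equivalent needed: 9.6 mg/L × 415,000 L = 3,984,000 mg = 3984 g.
Product at 88.5% available chlorine: 3984 / 0.885 = 4502 g.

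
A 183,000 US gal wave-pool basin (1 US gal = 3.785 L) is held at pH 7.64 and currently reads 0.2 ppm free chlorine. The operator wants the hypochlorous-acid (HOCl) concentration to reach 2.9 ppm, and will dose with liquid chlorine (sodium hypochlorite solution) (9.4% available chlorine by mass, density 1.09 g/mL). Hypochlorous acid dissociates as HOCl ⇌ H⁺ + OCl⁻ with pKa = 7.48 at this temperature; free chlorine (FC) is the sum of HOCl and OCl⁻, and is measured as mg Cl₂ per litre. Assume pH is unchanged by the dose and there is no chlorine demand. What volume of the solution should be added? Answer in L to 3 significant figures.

Volume: 183,000 US gal × 3.785 L/gal = 692,655 L.
[OCl⁻]/[HOCl] = 10^(pH − pKa) = 10^(7.64 − 7.48) = 1.445; fraction as HOCl = 1/(1 + 1.445) = 0.4089.
Free chlorine required for 2.9 ppm HOCl: 2.9 / 0.4089 = 7.092 ppm.
FC to add: 7.092 − 0.2 = 6.892 mg/L as Cl₂.
Cl₂ equivalent: 6.892 mg/L × 692,655 L = 4774 g.
Product at 9.4% available Cl: 4774 / 0.094 = 50,780 g.
Volume: 50,780 g ÷ 1.09 g/mL = 46,590 mL.

46.6 L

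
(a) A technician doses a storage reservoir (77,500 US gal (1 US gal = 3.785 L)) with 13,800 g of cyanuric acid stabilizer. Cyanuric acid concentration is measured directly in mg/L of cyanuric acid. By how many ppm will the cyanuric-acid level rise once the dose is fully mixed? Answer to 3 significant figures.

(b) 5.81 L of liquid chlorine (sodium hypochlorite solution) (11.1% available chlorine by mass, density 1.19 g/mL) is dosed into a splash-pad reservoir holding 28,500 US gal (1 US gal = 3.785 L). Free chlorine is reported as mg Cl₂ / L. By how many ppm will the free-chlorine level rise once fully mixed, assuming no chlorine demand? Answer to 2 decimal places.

(a) 47.0 ppm; (b) 7.11 ppm

(a) Volume: 77,500 US gal × 3.785 L/gal = 293,338 L.
(a) Rise: 13,800 g / 293,338 L × 1000 = 47.04 mg/L.

(b) Volume: 28,500 US gal × 3.785 L/gal = 107,872 L.
(b) Mass of solution: 5.81 L × 1000 mL/L × 1.19 g/mL = 6914 g.
(b) Available chlorine delivered: 6914 g × 0.111 = 767.4 g as Cl₂.
(b) Concentration rise: 767.4 g / 107,872 L = 7.114 mg/L = 7.11 ppm.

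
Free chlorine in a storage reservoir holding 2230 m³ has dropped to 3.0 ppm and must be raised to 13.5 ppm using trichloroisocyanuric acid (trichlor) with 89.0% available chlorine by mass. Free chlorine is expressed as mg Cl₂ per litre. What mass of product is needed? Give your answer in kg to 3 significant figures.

26.3 kg

Volume: 2230 m³ = 2,230,000 L.
Chlorine deficit: 13.5 − 3.0 = 10.5 ppm = 10.5 mg/L as Cl₂.
Cl₂ equivalent needed: 10.5 mg/L × 2,230,000 L = 23,420,000 mg = 23,420 g.
Product at 89.0% available chlorine: 23,420 / 0.89 = 26,310 g.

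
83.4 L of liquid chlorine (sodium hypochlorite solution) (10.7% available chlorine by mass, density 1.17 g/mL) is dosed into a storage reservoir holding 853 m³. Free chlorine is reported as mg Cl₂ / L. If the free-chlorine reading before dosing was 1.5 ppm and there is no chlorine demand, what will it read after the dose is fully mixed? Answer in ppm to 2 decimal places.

13.74 ppm

Volume: 853 m³ = 853,000 L.
Mass of solution: 83.4 L × 1000 mL/L × 1.17 g/mL = 97,580 g.
Available chlorine delivered: 97,580 g × 0.107 = 10,440 g as Cl₂.
Concentration rise: 10,440 g / 853,000 L = 12.24 mg/L = 12.24 ppm.
Final FC: 1.5 + 12.24 = 13.74 ppm.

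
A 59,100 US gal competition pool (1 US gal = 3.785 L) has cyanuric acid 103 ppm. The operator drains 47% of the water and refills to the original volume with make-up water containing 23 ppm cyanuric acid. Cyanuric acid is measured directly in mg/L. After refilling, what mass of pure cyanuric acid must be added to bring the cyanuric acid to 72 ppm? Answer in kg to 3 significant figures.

1.48 kg

Volume: 59,100 US gal × 3.785 L/gal = 223,694 L.
After draining 47% and refilling: 103 × 0.53 + 23 × 0.47 = 65.4 ppm.
Deficit to target: 72 − 65.4 = 6.6 mg/L.
Mass: 6.6 mg/L × 223,694 L = 1476 g cyanuric acid.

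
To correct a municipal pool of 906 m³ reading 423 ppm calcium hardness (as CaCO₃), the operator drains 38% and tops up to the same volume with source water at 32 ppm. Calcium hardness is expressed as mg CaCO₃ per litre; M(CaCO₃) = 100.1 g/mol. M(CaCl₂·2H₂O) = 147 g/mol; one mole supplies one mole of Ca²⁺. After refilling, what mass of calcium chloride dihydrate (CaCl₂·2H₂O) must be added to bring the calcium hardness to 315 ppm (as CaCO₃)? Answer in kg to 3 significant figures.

Volume: 906 m³ = 906,000 L.
After draining 38% and refilling: 423 × 0.62 + 32 × 0.38 = 274.42 ppm.
Deficit to target: 315 − 274.42 = 40.58 mg/L.
As CaCO₃: 40.58 mg/L × 906,000 L = 36,770 g; ÷ 100.1 = 367.3 mol Ca²⁺.
Mass: 367.3 × 147 = 53,990 g.

54.0 kg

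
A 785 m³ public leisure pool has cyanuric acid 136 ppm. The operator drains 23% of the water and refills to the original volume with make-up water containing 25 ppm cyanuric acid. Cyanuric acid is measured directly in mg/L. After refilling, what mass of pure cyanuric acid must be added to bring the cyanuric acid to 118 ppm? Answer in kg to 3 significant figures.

5.91 kg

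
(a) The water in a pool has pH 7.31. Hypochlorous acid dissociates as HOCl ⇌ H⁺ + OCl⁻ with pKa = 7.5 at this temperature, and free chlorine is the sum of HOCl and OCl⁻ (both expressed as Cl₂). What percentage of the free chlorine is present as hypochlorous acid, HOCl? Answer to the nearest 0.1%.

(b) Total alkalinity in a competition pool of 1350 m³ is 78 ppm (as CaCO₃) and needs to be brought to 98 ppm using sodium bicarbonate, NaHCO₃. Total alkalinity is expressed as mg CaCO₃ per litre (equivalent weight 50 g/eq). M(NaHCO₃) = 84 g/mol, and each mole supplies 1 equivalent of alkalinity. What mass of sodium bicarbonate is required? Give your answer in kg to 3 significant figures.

(a) 60.8%; (b) 45.4 kg

(a) [OCl⁻]/[HOCl] = 10^(pH − pKa) = 10^(7.31 − 7.5) = 10^-0.19 = 0.6457.
(a) Fraction as HOCl = 1 / (1 + 0.6457) = 0.6077.

(b) Volume: 1350 m³ = 1,350,000 L.
(b) Alkalinity to add: (98 − 78) = 20 mg/L as CaCO₃ × 1,350,000 L = 27,000 g as CaCO₃.
(b) Equivalents: 27,000 g ÷ 50 g/eq = 540 eq.
(b) NaHCO₃ supplies 1 eq per mole → 540 mol.
(b) Mass: 540 mol × 84 g/mol = 45,360 g.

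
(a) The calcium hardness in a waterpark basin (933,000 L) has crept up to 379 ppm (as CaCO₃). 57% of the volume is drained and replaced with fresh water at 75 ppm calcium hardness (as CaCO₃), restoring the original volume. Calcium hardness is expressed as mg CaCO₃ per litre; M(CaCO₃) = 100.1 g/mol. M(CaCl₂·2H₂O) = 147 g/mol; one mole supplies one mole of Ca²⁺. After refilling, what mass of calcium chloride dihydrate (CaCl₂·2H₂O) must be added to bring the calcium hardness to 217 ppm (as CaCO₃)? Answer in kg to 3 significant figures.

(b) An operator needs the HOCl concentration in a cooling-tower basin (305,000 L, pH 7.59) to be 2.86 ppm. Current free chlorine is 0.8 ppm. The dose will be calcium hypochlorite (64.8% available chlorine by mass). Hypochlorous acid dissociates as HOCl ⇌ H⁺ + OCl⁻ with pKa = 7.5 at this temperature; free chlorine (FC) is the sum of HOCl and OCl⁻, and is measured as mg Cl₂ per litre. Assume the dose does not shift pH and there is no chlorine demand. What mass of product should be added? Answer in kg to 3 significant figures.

(a) 15.5 kg; (b) 2.63 kg

(a) After draining 57% and refilling: 379 × 0.43 + 75 × 0.57 = 205.72 ppm.
(a) Deficit to target: 217 − 205.72 = 11.28 mg/L.
(a) As CaCO₃: 11.28 mg/L × 933,000 L = 10,520 g; ÷ 100.1 = 105.1 mol Ca²⁺.
(a) Mass: 105.1 × 147 = 15,460 g.

(b) [OCl⁻]/[HOCl] = 10^(pH − pKa) = 10^(7.59 − 7.5) = 1.23; fraction as HOCl = 1/(1 + 1.23) = 0.4484.
(b) Free chlorine required for 2.86 ppm HOCl: 2.86 / 0.4484 = 6.379 ppm.
(b) FC to add: 6.379 − 0.8 = 5.579 mg/L as Cl₂.
(b) Cl₂ equivalent: 5.579 mg/L × 305,000 L = 1701 g.
(b) Product at 64.8% available Cl: 1701 / 0.648 = 2626 g.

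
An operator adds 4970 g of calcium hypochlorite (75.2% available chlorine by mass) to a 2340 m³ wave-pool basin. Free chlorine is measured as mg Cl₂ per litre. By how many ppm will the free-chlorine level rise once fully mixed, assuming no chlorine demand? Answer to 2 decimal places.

1.60 ppm

Volume: 2340 m³ = 2,340,000 L.
Available chlorine delivered: 4970 g × 0.752 = 3737 g as Cl₂.
Concentration rise: 3737 g / 2,340,000 L = 1.597 mg/L = 1.60 ppm.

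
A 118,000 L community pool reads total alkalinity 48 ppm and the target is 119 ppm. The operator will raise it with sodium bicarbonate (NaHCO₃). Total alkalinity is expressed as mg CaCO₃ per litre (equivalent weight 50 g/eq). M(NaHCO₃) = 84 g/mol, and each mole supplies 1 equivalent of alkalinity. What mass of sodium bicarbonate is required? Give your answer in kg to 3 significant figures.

14.1 kg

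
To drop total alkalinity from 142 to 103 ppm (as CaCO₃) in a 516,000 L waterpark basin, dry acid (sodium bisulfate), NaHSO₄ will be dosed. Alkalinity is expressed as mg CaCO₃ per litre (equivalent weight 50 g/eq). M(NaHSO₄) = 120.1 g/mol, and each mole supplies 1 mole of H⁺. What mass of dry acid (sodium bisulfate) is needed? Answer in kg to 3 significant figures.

Alkalinity to neutralize: (142 − 103) = 39 mg/L as CaCO₃ × 516,000 L = 20,120 g as CaCO₃.
Equivalents of H⁺ required: 20,120 ÷ 50 g/eq = 402.5 eq = 402.5 mol NaHSO₄.
Mass of NaHSO₄: 402.5 × 120.1 = 48,340 g.

48.3 kg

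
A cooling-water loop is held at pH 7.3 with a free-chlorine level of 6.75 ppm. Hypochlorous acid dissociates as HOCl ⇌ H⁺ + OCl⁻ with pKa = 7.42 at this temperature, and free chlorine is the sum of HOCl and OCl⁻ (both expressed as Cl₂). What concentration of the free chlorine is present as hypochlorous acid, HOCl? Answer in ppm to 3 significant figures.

[OCl⁻]/[HOCl] = 10^(pH − pKa) = 10^(7.3 − 7.42) = 10^-0.12 = 0.7586.
Fraction as HOCl = 1 / (1 + 0.7586) = 0.5686.
HOCl = 0.5686 × 6.75 ppm = 3.838 ppm.

3.84 ppm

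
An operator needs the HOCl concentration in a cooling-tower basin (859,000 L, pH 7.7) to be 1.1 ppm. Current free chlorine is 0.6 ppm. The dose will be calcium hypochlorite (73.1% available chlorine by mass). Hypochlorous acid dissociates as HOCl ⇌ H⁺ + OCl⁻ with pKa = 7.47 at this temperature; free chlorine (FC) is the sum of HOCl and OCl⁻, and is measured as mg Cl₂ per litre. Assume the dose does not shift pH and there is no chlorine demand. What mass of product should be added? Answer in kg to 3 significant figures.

[OCl⁻]/[HOCl] = 10^(pH − pKa) = 10^(7.7 − 7.47) = 1.698; fraction as HOCl = 1/(1 + 1.698) = 0.3706.
Free chlorine required for 1.1 ppm HOCl: 1.1 / 0.3706 = 2.968 ppm.
FC to add: 2.968 − 0.6 = 2.368 mg/L as Cl₂.
Cl₂ equivalent: 2.368 mg/L × 859,000 L = 2034 g.
Product at 73.1% available Cl: 2034 / 0.731 = 2783 g.

2.78 kg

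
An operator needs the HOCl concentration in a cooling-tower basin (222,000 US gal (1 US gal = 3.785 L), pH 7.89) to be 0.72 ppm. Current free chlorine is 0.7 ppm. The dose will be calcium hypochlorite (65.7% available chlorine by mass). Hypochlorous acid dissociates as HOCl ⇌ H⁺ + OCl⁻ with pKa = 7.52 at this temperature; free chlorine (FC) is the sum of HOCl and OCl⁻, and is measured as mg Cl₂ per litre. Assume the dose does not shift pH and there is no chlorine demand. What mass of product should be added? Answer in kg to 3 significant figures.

2.18 kg

Volume: 222,000 US gal × 3.785 L/gal = 840,270 L.
[OCl⁻]/[HOCl] = 10^(pH − pKa) = 10^(7.89 − 7.52) = 2.344; fraction as HOCl = 1/(1 + 2.344) = 0.299.
Free chlorine required for 0.72 ppm HOCl: 0.72 / 0.299 = 2.408 ppm.
FC to add: 2.408 − 0.7 = 1.708 mg/L as Cl₂.
Cl₂ equivalent: 1.708 mg/L × 840,270 L = 1435 g.
Product at 65.7% available Cl: 1435 / 0.657 = 2184 g.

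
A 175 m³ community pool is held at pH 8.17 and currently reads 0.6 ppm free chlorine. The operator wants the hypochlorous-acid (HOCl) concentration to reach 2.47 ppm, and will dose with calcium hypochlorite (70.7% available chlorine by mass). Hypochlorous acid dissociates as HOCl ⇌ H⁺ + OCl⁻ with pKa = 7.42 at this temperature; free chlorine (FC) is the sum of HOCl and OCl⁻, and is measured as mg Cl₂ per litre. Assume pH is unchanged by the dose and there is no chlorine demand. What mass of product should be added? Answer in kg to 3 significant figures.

Volume: 175 m³ = 175,000 L.
[OCl⁻]/[HOCl] = 10^(pH − pKa) = 10^(8.17 − 7.42) = 5.623; fraction as HOCl = 1/(1 + 5.623) = 0.151.
Free chlorine required for 2.47 ppm HOCl: 2.47 / 0.151 = 16.36 ppm.
FC to add: 16.36 − 0.6 = 15.76 mg/L as Cl₂.
Cl₂ equivalent: 15.76 mg/L × 175,000 L = 2758 g.
Product at 70.7% available Cl: 2758 / 0.707 = 3901 g.

3.90 kg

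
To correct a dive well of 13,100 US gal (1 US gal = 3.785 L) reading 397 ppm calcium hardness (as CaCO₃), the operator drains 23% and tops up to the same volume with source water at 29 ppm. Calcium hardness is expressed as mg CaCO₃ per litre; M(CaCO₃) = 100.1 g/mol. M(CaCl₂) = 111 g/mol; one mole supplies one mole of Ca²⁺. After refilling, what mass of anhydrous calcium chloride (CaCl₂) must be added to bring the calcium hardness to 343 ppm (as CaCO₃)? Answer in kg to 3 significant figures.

Volume: 13,100 US gal × 3.785 L/gal = 49,584 L.
After draining 23% and refilling: 397 × 0.77 + 29 × 0.23 = 312.36 ppm.
Deficit to target: 343 − 312.36 = 30.64 mg/L.
As CaCO₃: 30.64 mg/L × 49,584 L = 1519 g; ÷ 100.1 = 15.18 mol Ca²⁺.
Mass: 15.18 × 111 = 1685 g.

1.68 kg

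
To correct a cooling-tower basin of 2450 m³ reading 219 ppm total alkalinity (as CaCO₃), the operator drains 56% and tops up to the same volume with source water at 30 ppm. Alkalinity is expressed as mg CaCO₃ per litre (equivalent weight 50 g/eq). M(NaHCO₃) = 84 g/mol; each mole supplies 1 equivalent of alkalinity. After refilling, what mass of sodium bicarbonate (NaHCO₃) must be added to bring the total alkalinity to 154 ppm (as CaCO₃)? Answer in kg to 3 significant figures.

168 kg

Volume: 2450 m³ = 2,450,000 L.
After draining 56% and refilling: 219 × 0.44 + 30 × 0.56 = 113.16 ppm.
Deficit to target: 154 − 113.16 = 40.84 mg/L.
As CaCO₃: 40.84 mg/L × 2,450,000 L = 100,100 g; ÷ 50 g/eq ÷ 1 = 2001 mol NaHCO₃.
Mass: 2001 × 84 = 168,100 g.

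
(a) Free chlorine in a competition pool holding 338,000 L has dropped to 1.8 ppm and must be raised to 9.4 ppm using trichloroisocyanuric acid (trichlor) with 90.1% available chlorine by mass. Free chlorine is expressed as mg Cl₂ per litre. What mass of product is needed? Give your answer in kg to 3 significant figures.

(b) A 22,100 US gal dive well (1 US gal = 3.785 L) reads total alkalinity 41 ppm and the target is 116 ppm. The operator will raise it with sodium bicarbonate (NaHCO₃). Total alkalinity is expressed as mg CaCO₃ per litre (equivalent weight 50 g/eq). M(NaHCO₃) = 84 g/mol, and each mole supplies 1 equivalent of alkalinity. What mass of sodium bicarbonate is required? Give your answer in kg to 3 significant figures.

(a) Chlorine deficit: 9.4 − 1.8 = 7.6 ppm = 7.6 mg/L as Cl₂.
(a) Cl₂ equivalent needed: 7.6 mg/L × 338,000 L = 2,569,000 mg = 2569 g.
(a) Product at 90.1% available chlorine: 2569 / 0.901 = 2851 g.

(b) Volume: 22,100 US gal × 3.785 L/gal = 83,648 L.
(b) Alkalinity to add: (116 − 41) = 75 mg/L as CaCO₃ × 83,648 L = 6274 g as CaCO₃.
(b) Equivalents: 6274 g ÷ 50 g/eq = 125.5 eq.
(b) NaHCO₃ supplies 1 eq per mole → 125.5 mol.
(b) Mass: 125.5 mol × 84 g/mol = 10,540 g.

(a) 2.85 kg; (b) 10.5 kg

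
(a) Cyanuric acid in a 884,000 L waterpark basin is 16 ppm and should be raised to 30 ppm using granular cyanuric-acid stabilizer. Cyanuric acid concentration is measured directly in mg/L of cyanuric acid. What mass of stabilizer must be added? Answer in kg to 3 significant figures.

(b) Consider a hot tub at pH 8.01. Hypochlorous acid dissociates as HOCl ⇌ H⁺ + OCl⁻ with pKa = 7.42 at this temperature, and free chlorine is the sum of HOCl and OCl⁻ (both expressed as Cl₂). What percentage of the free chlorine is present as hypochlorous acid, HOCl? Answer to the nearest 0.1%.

(a) 12.4 kg; (b) 20.4%

(a) CYA to add: (30 − 16) = 14 mg/L × 884,000 L = 12,380 g cyanuric acid.

(b) [OCl⁻]/[HOCl] = 10^(pH − pKa) = 10^(8.01 − 7.42) = 10^0.59 = 3.89.
(b) Fraction as HOCl = 1 / (1 + 3.89) = 0.2045.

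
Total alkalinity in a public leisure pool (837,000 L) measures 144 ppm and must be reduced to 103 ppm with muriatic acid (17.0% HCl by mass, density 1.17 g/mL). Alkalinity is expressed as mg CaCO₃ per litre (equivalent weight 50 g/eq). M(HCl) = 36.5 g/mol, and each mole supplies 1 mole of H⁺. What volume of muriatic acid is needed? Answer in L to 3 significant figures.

Alkalinity to neutralize: (144 − 103) = 41 mg/L as CaCO₃ × 837,000 L = 34,320 g as CaCO₃.
Equivalents of H⁺ required: 34,320 ÷ 50 g/eq = 686.3 eq = 686.3 mol HCl.
Mass of HCl: 686.3 × 36.5 = 25,050 g.
Mass of 17.0% solution: 25,050 / 0.17 = 147,400 g.
Volume: 147,400 g ÷ 1.17 g/mL = 125,900 mL.

126 L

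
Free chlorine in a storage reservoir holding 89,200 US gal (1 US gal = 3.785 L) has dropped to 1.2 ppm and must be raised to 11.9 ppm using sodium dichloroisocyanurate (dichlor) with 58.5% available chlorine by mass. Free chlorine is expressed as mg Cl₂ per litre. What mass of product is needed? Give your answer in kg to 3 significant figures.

6.18 kg

Volume: 89,200 US gal × 3.785 L/gal = 337,622 L.
Chlorine deficit: 11.9 − 1.2 = 10.7 ppm = 10.7 mg/L as Cl₂.
Cl₂ equivalent needed: 10.7 mg/L × 337,622 L = 3,613,000 mg = 3613 g.
Product at 58.5% available chlorine: 3613 / 0.585 = 6175 g.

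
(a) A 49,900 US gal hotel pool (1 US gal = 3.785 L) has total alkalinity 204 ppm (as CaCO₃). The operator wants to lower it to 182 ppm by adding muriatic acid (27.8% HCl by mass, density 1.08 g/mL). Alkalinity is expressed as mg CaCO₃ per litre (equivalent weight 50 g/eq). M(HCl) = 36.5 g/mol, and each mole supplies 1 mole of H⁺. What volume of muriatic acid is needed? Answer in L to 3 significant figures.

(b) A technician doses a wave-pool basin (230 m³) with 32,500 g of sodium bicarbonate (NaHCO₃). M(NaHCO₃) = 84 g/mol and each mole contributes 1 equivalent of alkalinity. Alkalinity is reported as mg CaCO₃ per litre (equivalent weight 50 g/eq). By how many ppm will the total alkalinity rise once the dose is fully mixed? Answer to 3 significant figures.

(a) 10.1 L; (b) 84.1 ppm

(a) Volume: 49,900 US gal × 3.785 L/gal = 188,872 L.
(a) Alkalinity to neutralize: (204 − 182) = 22 mg/L as CaCO₃ × 188,872 L = 4155 g as CaCO₃.
(a) Equivalents of H⁺ required: 4155 ÷ 50 g/eq = 83.1 eq = 83.1 mol HCl.
(a) Mass of HCl: 83.1 × 36.5 = 3033 g.
(a) Mass of 27.8% solution: 3033 / 0.278 = 10,910 g.
(a) Volume: 10,910 g ÷ 1.08 g/mL = 10,100 mL.

(b) Volume: 230 m³ = 230,000 L.
(b) Moles of NaHCO₃: 32,500 g ÷ 84 g/mol = 386.9 mol → 386.9 eq of alkalinity.
(b) As CaCO₃: 386.9 eq × 50 g/eq = 19,350 g.
(b) Rise: 19,350 g / 230,000 L × 1000 = 84.11 mg/L.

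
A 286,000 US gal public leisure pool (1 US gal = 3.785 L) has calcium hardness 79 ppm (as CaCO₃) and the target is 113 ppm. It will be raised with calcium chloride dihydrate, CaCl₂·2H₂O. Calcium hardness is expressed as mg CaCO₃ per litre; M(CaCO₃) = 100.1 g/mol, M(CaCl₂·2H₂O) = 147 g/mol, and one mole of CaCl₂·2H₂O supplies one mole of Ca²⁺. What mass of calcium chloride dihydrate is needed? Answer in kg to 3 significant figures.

Volume: 286,000 US gal × 3.785 L/gal = 1,082,510 L.
Hardness to add: (113 − 79) = 34 mg/L as CaCO₃ × 1,082,510 L = 36,810 g as CaCO₃.
Moles of Ca²⁺ (1 mol Ca²⁺ ≡ 1 mol CaCO₃): 36,810 / 100.1 g/mol = 367.7 mol.
Mass of CaCl₂·2H₂O: 367.7 × 147 = 54,050 g.

54.0 kg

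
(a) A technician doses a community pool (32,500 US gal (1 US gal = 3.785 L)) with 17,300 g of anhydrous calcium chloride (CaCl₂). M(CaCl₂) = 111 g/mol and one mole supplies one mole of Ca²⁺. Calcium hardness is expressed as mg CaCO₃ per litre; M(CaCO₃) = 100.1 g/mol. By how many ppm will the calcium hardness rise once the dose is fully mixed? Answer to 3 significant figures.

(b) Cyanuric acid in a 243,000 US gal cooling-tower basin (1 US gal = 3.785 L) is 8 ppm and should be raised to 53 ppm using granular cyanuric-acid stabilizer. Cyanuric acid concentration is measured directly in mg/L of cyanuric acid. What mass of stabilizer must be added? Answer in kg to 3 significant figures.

(a) 127 ppm; (b) 41.4 kg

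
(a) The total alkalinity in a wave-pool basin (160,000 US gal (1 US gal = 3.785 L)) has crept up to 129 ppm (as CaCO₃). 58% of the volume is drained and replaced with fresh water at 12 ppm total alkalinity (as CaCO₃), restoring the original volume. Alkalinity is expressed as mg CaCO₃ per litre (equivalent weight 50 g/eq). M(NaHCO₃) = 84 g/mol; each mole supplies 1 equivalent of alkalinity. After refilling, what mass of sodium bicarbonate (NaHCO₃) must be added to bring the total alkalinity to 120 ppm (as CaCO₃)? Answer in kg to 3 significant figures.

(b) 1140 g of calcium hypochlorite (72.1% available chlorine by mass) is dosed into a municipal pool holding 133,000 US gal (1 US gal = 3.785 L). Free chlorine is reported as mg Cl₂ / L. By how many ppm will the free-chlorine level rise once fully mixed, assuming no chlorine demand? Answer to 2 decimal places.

(a) 59.9 kg; (b) 1.63 ppm

(a) Volume: 160,000 US gal × 3.785 L/gal = 605,600 L.
(a) After draining 58% and refilling: 129 × 0.42 + 12 × 0.58 = 61.14 ppm.
(a) Deficit to target: 120 − 61.14 = 58.86 mg/L.
(a) As CaCO₃: 58.86 mg/L × 605,600 L = 35,650 g; ÷ 50 g/eq ÷ 1 = 712.9 mol NaHCO₃.
(a) Mass: 712.9 × 84 = 59,880 g.

(b) Volume: 133,000 US gal × 3.785 L/gal = 503,405 L.
(b) Available chlorine delivered: 1140 g × 0.721 = 821.9 g as Cl₂.
(b) Concentration rise: 821.9 g / 503,405 L = 1.633 mg/L = 1.63 ppm.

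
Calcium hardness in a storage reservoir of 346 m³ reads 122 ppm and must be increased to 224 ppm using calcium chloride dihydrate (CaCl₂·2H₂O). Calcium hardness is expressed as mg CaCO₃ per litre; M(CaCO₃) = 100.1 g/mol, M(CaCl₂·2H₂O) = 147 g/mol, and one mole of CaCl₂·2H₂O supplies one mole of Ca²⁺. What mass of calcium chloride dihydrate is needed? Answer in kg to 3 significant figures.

Volume: 346 m³ = 346,000 L.
Hardness to add: (224 − 122) = 102 mg/L as CaCO₃ × 346,000 L = 35,290 g as CaCO₃.
Moles of Ca²⁺ (1 mol Ca²⁺ ≡ 1 mol CaCO₃): 35,290 / 100.1 g/mol = 352.6 mol.
Mass of CaCl₂·2H₂O: 352.6 × 147 = 51,830 g.

51.8 kg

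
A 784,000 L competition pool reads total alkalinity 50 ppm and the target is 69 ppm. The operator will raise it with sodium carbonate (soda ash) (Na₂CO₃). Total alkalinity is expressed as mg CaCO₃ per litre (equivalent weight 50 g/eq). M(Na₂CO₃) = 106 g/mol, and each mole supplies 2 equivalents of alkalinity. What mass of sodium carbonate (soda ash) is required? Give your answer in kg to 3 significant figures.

15.8 kg

Alkalinity to add: (69 − 50) = 19 mg/L as CaCO₃ × 784,000 L = 14,900 g as CaCO₃.
Equivalents: 14,900 g ÷ 50 g/eq = 297.9 eq.
Each mole of Na₂CO₃ supplies 2 eq, so 297.9 / 2 = 149 mol.
Mass: 149 mol × 106 g/mol = 15,790 g.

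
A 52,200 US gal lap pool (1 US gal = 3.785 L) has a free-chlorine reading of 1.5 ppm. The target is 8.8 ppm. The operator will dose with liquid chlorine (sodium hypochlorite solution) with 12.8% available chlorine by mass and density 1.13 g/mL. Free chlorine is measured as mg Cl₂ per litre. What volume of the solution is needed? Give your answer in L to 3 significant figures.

Volume: 52,200 US gal × 3.785 L/gal = 197,577 L.
Chlorine deficit: 8.8 − 1.5 = 7.3 ppm = 7.3 mg/L as Cl₂.
Cl₂ equivalent needed: 7.3 mg/L × 197,577 L = 1,442,000 mg = 1442 g.
Product at 12.8% available chlorine: 1442 / 0.128 = 11,270 g.
Volume at density 1.13 g/mL: 11,270 g ÷ 1.13 g/mL = 9972 mL.

9.97 L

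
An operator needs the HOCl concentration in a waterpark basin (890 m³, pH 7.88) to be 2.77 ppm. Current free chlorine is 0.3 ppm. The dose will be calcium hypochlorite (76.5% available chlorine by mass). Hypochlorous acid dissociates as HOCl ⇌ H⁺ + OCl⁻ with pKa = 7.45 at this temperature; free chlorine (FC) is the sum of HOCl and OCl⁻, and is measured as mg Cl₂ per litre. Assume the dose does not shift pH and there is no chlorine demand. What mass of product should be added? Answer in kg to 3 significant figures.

Volume: 890 m³ = 890,000 L.
[OCl⁻]/[HOCl] = 10^(pH − pKa) = 10^(7.88 − 7.45) = 2.692; fraction as HOCl = 1/(1 + 2.692) = 0.2709.
Free chlorine required for 2.77 ppm HOCl: 2.77 / 0.2709 = 10.23 ppm.
FC to add: 10.23 − 0.3 = 9.926 mg/L as Cl₂.
Cl₂ equivalent: 9.926 mg/L × 890,000 L = 8834 g.
Product at 76.5% available Cl: 8834 / 0.765 = 11,550 g.

11.5 kg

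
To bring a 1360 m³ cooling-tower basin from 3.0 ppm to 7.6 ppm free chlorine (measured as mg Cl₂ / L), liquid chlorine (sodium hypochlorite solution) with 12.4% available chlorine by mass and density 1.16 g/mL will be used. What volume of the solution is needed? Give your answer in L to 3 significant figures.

43.5 L

Volume: 1360 m³ = 1,360,000 L.
Chlorine deficit: 7.6 − 3.0 = 4.6 ppm = 4.6 mg/L as Cl₂.
Cl₂ equivalent needed: 4.6 mg/L × 1,360,000 L = 6,256,000 mg = 6256 g.
Product at 12.4% available chlorine: 6256 / 0.124 = 50,450 g.
Volume at density 1.16 g/mL: 50,450 g ÷ 1.16 g/mL = 43,490 mL.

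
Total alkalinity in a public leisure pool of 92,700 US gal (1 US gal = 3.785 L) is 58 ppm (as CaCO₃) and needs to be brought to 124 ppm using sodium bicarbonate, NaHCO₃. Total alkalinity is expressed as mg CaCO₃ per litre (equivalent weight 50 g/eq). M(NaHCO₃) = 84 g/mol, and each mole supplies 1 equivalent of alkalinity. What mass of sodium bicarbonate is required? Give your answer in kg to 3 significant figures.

Volume: 92,700 US gal × 3.785 L/gal = 350,870 L.
Alkalinity to add: (124 − 58) = 66 mg/L as CaCO₃ × 350,870 L = 23,160 g as CaCO₃.
Equivalents: 23,160 g ÷ 50 g/eq = 463.1 eq.
NaHCO₃ supplies 1 eq per mole → 463.1 mol.
Mass: 463.1 mol × 84 g/mol = 38,900 g.

38.9 kg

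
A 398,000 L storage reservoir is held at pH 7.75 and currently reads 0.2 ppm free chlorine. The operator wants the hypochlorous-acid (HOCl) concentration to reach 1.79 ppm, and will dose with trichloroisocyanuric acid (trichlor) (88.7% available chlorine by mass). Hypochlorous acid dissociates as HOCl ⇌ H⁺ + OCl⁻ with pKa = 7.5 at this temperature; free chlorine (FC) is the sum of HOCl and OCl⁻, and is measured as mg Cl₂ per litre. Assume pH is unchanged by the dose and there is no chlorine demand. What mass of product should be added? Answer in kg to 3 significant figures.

[OCl⁻]/[HOCl] = 10^(pH − pKa) = 10^(7.75 − 7.5) = 1.778; fraction as HOCl = 1/(1 + 1.778) = 0.3599.
Free chlorine required for 1.79 ppm HOCl: 1.79 / 0.3599 = 4.973 ppm.
FC to add: 4.973 − 0.2 = 4.773 mg/L as Cl₂.
Cl₂ equivalent: 4.773 mg/L × 398,000 L = 1900 g.
Product at 88.7% available Cl: 1900 / 0.887 = 2142 g.

2.14 kg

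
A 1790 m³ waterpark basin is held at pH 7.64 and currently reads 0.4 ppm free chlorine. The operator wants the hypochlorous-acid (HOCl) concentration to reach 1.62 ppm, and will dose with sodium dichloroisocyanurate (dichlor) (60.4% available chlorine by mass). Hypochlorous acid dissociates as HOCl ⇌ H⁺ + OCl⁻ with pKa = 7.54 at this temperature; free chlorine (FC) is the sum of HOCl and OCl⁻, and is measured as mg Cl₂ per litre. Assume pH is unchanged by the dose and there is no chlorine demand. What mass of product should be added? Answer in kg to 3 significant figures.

9.66 kg

Volume: 1790 m³ = 1,790,000 L.
[OCl⁻]/[HOCl] = 10^(pH − pKa) = 10^(7.64 − 7.54) = 1.259; fraction as HOCl = 1/(1 + 1.259) = 0.4427.
Free chlorine required for 1.62 ppm HOCl: 1.62 / 0.4427 = 3.659 ppm.
FC to add: 3.659 − 0.4 = 3.259 mg/L as Cl₂.
Cl₂ equivalent: 3.259 mg/L × 1,790,000 L = 5834 g.
Product at 60.4% available Cl: 5834 / 0.604 = 9660 g.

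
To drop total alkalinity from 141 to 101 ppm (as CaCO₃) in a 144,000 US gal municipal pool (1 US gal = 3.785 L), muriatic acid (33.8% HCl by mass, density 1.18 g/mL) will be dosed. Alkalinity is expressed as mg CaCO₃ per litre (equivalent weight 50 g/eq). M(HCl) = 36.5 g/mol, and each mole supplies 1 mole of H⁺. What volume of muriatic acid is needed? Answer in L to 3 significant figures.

39.9 L

Volume: 144,000 US gal × 3.785 L/gal = 545,040 L.
Alkalinity to neutralize: (141 − 101) = 40 mg/L as CaCO₃ × 545,040 L = 21,800 g as CaCO₃.
Equivalents of H⁺ required: 21,800 ÷ 50 g/eq = 436 eq = 436 mol HCl.
Mass of HCl: 436 × 36.5 = 15,920 g.
Mass of 33.8% solution: 15,920 / 0.338 = 47,090 g.
Volume: 47,090 g ÷ 1.18 g/mL = 39,900 mL.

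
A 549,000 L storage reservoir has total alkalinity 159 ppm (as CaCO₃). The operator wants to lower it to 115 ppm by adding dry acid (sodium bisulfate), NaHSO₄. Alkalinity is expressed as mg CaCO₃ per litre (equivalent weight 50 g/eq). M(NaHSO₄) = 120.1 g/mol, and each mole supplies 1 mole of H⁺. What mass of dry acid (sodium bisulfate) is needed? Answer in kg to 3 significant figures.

58.0 kg

Alkalinity to neutralize: (159 − 115) = 44 mg/L as CaCO₃ × 549,000 L = 24,160 g as CaCO₃.
Equivalents of H⁺ required: 24,160 ÷ 50 g/eq = 483.1 eq = 483.1 mol NaHSO₄.
Mass of NaHSO₄: 483.1 × 120.1 = 58,020 g.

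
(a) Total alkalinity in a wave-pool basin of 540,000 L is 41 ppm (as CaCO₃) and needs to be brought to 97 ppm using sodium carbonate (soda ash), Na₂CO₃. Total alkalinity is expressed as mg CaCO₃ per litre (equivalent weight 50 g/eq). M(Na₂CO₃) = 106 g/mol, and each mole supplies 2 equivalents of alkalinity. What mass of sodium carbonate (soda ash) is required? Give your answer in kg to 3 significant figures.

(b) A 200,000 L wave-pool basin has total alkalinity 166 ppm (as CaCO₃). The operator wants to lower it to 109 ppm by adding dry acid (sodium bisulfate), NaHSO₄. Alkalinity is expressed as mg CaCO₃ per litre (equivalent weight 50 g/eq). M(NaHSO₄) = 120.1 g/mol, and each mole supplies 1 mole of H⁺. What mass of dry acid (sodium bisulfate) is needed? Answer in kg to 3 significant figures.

(a) 32.1 kg; (b) 27.4 kg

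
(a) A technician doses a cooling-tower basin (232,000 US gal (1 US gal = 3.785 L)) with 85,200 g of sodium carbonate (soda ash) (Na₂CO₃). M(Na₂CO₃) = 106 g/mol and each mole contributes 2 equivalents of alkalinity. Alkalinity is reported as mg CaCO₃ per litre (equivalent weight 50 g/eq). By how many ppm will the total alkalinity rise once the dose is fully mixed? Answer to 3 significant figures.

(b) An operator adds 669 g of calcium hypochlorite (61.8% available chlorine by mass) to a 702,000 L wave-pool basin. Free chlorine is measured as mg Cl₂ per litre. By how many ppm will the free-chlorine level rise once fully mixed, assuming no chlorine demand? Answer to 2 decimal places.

(a) Volume: 232,000 US gal × 3.785 L/gal = 878,120 L.
(a) Moles of Na₂CO₃: 85,200 g ÷ 106 g/mol = 803.8 mol → 1608 eq of alkalinity.
(a) As CaCO₃: 1608 eq × 50 g/eq = 80,380 g.
(a) Rise: 80,380 g / 878,120 L × 1000 = 91.53 mg/L.

(b) Available chlorine delivered: 669 g × 0.618 = 413.4 g as Cl₂.
(b) Concentration rise: 413.4 g / 702,000 L = 0.5889 mg/L = 0.59 ppm.

(a) 91.5 ppm; (b) 0.59 ppm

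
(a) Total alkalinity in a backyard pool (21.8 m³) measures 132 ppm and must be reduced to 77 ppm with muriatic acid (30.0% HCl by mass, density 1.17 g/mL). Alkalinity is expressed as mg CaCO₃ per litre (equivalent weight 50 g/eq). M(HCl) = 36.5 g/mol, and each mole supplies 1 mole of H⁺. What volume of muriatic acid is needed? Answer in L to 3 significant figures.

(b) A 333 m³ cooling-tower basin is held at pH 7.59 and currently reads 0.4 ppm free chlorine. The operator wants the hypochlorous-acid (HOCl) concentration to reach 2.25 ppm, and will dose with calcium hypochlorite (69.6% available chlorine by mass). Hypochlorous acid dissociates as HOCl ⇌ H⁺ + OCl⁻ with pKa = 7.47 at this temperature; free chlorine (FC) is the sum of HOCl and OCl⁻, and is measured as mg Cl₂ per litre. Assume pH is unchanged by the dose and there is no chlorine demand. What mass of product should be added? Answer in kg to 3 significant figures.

(a) Volume: 21.8 m³ = 21,800 L.
(a) Alkalinity to neutralize: (132 − 77) = 55 mg/L as CaCO₃ × 21,800 L = 1199 g as CaCO₃.
(a) Equivalents of H⁺ required: 1199 ÷ 50 g/eq = 23.98 eq = 23.98 mol HCl.
(a) Mass of HCl: 23.98 × 36.5 = 875.3 g.
(a) Mass of 30.0% solution: 875.3 / 0.3 = 2918 g.
(a) Volume: 2918 g ÷ 1.17 g/mL = 2494 mL.

(b) Volume: 333 m³ = 333,000 L.
(b) [OCl⁻]/[HOCl] = 10^(pH − pKa) = 10^(7.59 − 7.47) = 1.318; fraction as HOCl = 1/(1 + 1.318) = 0.4314.
(b) Free chlorine required for 2.25 ppm HOCl: 2.25 / 0.4314 = 5.216 ppm.
(b) FC to add: 5.216 − 0.4 = 4.816 mg/L as Cl₂.
(b) Cl₂ equivalent: 4.816 mg/L × 333,000 L = 1604 g.
(b) Product at 69.6% available Cl: 1604 / 0.696 = 2304 g.

(a) 2.49 L; (b) 2.30 kg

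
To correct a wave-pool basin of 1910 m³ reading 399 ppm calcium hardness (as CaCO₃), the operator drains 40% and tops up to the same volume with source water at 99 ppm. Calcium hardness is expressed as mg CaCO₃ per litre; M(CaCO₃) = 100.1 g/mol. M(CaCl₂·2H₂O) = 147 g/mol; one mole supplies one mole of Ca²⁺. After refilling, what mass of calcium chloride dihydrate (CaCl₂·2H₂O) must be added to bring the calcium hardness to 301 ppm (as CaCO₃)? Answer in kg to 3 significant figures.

61.7 kg

Volume: 1910 m³ = 1,910,000 L.
After draining 40% and refilling: 399 × 0.60 + 99 × 0.40 = 279 ppm.
Deficit to target: 301 − 279 = 22 mg/L.
As CaCO₃: 22 mg/L × 1,910,000 L = 42,020 g; ÷ 100.1 = 419.8 mol Ca²⁺.
Mass: 419.8 × 147 = 61,710 g.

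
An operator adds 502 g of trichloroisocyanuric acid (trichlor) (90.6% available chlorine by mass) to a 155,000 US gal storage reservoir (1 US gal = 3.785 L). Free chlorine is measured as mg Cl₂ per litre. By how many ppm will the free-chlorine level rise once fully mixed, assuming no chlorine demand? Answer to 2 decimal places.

0.78 ppm

Volume: 155,000 US gal × 3.785 L/gal = 586,675 L.
Available chlorine delivered: 502 g × 0.906 = 454.8 g as Cl₂.
Concentration rise: 454.8 g / 586,675 L = 0.7752 mg/L = 0.78 ppm.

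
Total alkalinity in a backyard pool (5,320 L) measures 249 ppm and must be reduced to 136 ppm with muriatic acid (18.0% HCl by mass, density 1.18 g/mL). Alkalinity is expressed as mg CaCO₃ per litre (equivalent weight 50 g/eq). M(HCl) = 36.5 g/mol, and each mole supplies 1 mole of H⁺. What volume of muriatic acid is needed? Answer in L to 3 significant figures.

2.07 L

Alkalinity to neutralize: (249 − 136) = 113 mg/L as CaCO₃ × 5,320 L = 601.2 g as CaCO₃.
Equivalents of H⁺ required: 601.2 ÷ 50 g/eq = 12.02 eq = 12.02 mol HCl.
Mass of HCl: 12.02 × 36.5 = 438.8 g.
Mass of 18.0% solution: 438.8 / 0.18 = 2438 g.
Volume: 2438 g ÷ 1.18 g/mL = 2066 mL.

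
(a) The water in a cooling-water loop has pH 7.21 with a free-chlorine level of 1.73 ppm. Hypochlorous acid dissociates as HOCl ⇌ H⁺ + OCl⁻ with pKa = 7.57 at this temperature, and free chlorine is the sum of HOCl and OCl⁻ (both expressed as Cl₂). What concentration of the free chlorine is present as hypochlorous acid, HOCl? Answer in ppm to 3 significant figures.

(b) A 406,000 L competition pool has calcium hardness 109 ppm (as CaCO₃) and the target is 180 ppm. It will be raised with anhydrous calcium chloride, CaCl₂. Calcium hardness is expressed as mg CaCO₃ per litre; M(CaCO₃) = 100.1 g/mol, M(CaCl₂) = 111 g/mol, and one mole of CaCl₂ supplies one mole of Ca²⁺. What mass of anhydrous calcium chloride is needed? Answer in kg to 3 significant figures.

(a) 1.20 ppm; (b) 32.0 kg

(a) [OCl⁻]/[HOCl] = 10^(pH − pKa) = 10^(7.21 − 7.57) = 10^-0.36 = 0.4365.
(a) Fraction as HOCl = 1 / (1 + 0.4365) = 0.6961.
(a) HOCl = 0.6961 × 1.73 ppm = 1.204 ppm.

(b) Hardness to add: (180 − 109) = 71 mg/L as CaCO₃ × 406,000 L = 28,830 g as CaCO₃.
(b) Moles of Ca²⁺ (1 mol Ca²⁺ ≡ 1 mol CaCO₃): 28,830 / 100.1 g/mol = 288 mol.
(b) Mass of CaCl₂: 288 × 111 = 31,960 g.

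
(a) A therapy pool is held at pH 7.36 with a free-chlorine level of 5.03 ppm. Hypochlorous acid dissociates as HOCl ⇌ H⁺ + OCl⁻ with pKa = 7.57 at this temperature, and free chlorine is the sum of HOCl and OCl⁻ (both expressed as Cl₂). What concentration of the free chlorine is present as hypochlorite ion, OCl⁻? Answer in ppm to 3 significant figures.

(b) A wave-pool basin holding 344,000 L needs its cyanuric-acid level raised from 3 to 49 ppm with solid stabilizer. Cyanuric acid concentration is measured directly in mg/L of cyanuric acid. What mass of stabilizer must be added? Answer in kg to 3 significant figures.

(a) 1.92 ppm; (b) 15.8 kg

(a) [OCl⁻]/[HOCl] = 10^(pH − pKa) = 10^(7.36 − 7.57) = 10^-0.21 = 0.6166.
(a) Fraction as HOCl = 1 / (1 + 0.6166) = 0.6186.
(a) OCl⁻ = (1 − 0.6186) × 5.03 ppm = 1.919 ppm.

(b) CYA to add: (49 − 3) = 46 mg/L × 344,000 L = 15,820 g cyanuric acid.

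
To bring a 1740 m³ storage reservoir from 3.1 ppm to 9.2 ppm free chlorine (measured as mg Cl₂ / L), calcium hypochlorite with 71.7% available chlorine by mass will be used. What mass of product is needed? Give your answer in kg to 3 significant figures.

Volume: 1740 m³ = 1,740,000 L.
Chlorine deficit: 9.2 − 3.1 = 6.1 ppm = 6.1 mg/L as Cl₂.
Cl₂ equivalent needed: 6.1 mg/L × 1,740,000 L = 10,610,000 mg = 10,610 g.
Product at 71.7% available chlorine: 10,610 / 0.717 = 14,800 g.

14.8 kg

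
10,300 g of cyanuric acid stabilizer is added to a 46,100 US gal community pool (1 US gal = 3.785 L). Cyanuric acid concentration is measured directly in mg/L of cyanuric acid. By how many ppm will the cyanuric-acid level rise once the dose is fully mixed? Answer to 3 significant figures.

59.0 ppm

Volume: 46,100 US gal × 3.785 L/gal = 174,488 L.
Rise: 10,300 g / 174,488 L × 1000 = 59.03 mg/L.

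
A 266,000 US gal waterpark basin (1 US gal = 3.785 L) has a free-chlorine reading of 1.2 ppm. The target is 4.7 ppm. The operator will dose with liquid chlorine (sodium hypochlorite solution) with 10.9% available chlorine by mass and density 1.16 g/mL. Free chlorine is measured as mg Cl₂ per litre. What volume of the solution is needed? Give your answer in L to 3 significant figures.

Volume: 266,000 US gal × 3.785 L/gal = 1,006,810 L.
Chlorine deficit: 4.7 − 1.2 = 3.5 ppm = 3.5 mg/L as Cl₂.
Cl₂ equivalent needed: 3.5 mg/L × 1,006,810 L = 3,524,000 mg = 3524 g.
Product at 10.9% available chlorine: 3524 / 0.109 = 32,330 g.
Volume at density 1.16 g/mL: 32,330 g ÷ 1.16 g/mL = 27,870 mL.

27.9 L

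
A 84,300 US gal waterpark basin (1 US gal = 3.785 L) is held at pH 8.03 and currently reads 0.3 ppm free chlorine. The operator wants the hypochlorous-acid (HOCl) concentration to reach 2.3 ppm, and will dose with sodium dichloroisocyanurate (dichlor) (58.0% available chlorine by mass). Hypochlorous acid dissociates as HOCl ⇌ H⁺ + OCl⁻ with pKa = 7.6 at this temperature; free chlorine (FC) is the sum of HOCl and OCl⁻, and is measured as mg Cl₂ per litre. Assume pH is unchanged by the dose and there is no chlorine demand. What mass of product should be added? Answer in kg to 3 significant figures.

4.51 kg

Volume: 84,300 US gal × 3.785 L/gal = 319,076 L.
[OCl⁻]/[HOCl] = 10^(pH − pKa) = 10^(8.03 − 7.6) = 2.692; fraction as HOCl = 1/(1 + 2.692) = 0.2709.
Free chlorine required for 2.3 ppm HOCl: 2.3 / 0.2709 = 8.491 ppm.
FC to add: 8.491 − 0.3 = 8.191 mg/L as Cl₂.
Cl₂ equivalent: 8.191 mg/L × 319,076 L = 2613 g.
Product at 58.0% available Cl: 2613 / 0.58 = 4506 g.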